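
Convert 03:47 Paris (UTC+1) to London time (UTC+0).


02:47

Time difference = UTC+0 - UTC+1 = -1 hours
New hour = (3 -1) mod 24
= 2 mod 24 = 2
Minutes unchanged → 02:47


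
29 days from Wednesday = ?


Thursday

Start: Wednesday (index 2)
(2 + 29) mod 7
= 31 mod 7
= 3
Index 3 → Thursday


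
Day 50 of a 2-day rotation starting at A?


Shift B

Shifts: A, B
Start: A (index 0)
Day 50: (0 + 50 - 1) mod 2
= 49 mod 2
= 1
Index 1 → shift B


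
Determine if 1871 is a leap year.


Rules: divisible by 4 AND (not by 100 OR by 400)
1871 ÷ 4 = 467 remainder 3 → not divisible by 4
Not divisible by 4 → not a leap year

No


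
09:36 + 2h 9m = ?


Start: 576 minutes from midnight
Add: 129 minutes
Total: 705 minutes
Hours: 705 ÷ 60 = 11 remainder 45

11:45


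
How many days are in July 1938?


31 days

Month: July (month 7)
July has 31 days


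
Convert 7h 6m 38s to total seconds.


25598 seconds

Hours: 7 × 3600 = 25200
Minutes: 6 × 60 = 360
Seconds: 38
Total = 25200 + 360 + 38 = 25598


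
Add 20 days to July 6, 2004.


Start: July 6, 2004
Add 20 days
July 6 + 20 = July 26, 2004

July 26, 2004


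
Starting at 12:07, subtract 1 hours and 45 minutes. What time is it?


Start: 727 minutes from midnight
Subtract: 105 minutes
Remaining: 727 - 105 = 622
Hours: 10, Minutes: 22

10:22


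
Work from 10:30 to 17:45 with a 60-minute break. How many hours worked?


Total time = (17×60+45) - (10×60+30)
= 1065 - 630 = 435 min
Minus break: 435 - 60 = 375 min
= 6h 15m

6h 15m (375 minutes)


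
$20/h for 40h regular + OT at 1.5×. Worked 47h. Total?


Regular: 40h × $20 = $800.00
Overtime: 47 - 40 = 7h
OT pay: 7h × $20 × 1.5 = $210.00
Total = $800.00 + $210.00 = $1010.00

$1010.00


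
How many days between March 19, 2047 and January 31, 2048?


From March 19, 2047 to January 31, 2048
Rest of March 2047: 31 - 19 = 12
Full months: April 30, May 31, June 30, July 31, August 31, September 30, October 31, November 30, December 31
Days into January 2048: 31
Total = 12 + 30 + 31 + 30 + 31 + 31 + 30 + 31 + 30 + 31 + 31 = 318 days

318 days


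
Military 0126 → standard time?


Hour: 1
1 < 12 → AM

1:26 AM


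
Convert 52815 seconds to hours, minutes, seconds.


14h 40m 15s

Hours: 52815 ÷ 3600 = 14 remainder 2415
Minutes: 2415 ÷ 60 = 40 remainder 15
Seconds: 15


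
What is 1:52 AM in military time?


Input: 1:52 AM
AM hour stays: 1

01:52


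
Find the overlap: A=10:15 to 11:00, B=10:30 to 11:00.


30 minutes

Meeting A: 615-660 (in minutes from midnight)
Meeting B: 630-660
Overlap start = max(615, 630) = 630
Overlap end = min(660, 660) = 660
Overlap = max(0, 660 - 630) = 30 min


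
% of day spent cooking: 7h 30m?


Time: 450 minutes
Day: 1440 minutes
Percentage = (450/1440) × 100 ≈ 31.3%

31.3%


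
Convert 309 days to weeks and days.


44 weeks 1 days

Weeks: 309 ÷ 7 = 44 remainder 1


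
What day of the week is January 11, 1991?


Zeller's congruence:
q=11, m=13, k=90, j=19
h = (11 + ⌊13×14/5⌋ + 90 + ⌊90/4⌋ + ⌊19/4⌋ - 2×19) mod 7
= (11 + 36 + 90 + 22 + 4 - 38) mod 7
= 125 mod 7 = 6
h=6 → Friday

Friday


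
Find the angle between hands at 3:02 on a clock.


Hour hand = 3×30 + 2×0.5 = 91.0°
Minute hand = 2×6 = 12°
Difference = |91.0 - 12| = 79.0°

79.0°


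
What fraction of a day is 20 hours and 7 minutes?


0.8382 (83.82%)

Total minutes: 20×60 + 7 = 1207
Day = 24×60 = 1440 minutes
Fraction = 1207/1440 ≈ 0.8382
As a percentage: 1207/1440 × 100 ≈ 83.82%


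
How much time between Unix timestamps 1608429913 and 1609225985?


796072 seconds (221.1 hours / 9.21 days)

Difference = 1609225985 - 1608429913 = 796072 seconds
In hours: 796072 / 3600 ≈ 221.1
In days: 796072 / 86400 ≈ 9.21


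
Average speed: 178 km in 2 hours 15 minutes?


Distance: 178 km
Time: 2h 15m = 135 min = 135/60 = 9/4 hours
Speed = 178 ÷ (9/4) = 178 × 4 / 9 = 712/9 ≈ 79.1 km/h

79.1 km/h


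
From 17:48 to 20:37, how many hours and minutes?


2h 49m

End time in minutes: 20×60 + 37 = 1237
Start time in minutes: 17×60 + 48 = 1068
Difference = 1237 - 1068 = 169 minutes
= 2 hours 49 minutes


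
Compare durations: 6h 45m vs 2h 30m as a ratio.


27:10 (2.70)

Duration 1: 405 minutes
Duration 2: 150 minutes
Ratio = 405:150
GCD = 15
Simplified = 27:10
As a decimal: 27/10 = 2.70


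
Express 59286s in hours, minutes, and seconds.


Hours: 59286 ÷ 3600 = 16 remainder 1686
Minutes: 1686 ÷ 60 = 28 remainder 6
Seconds: 6

16h 28m 6s


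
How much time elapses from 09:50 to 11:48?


End time in minutes: 11×60 + 48 = 708
Start time in minutes: 9×60 + 50 = 590
Difference = 708 - 590 = 118 minutes
= 1 hours 58 minutes

1h 58m


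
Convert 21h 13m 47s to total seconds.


Hours: 21 × 3600 = 75600
Minutes: 13 × 60 = 780
Seconds: 47
Total = 75600 + 780 + 47 = 76427

76427 seconds


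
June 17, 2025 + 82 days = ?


September 7, 2025

Start: June 17, 2025
Add 82 days
June 17 → July 1: 30 - 17 + 1 = 14 days (82 - 14 = 68 left)
July 1 → August 1: 31 - 1 + 1 = 31 days (68 - 31 = 37 left)
August 1 → September 1: 31 - 1 + 1 = 31 days (37 - 31 = 6 left)
September 1 + 6 = September 7, 2025


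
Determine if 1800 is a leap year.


No

Rules: divisible by 4 AND (not by 100 OR by 400)
1800 ÷ 4 = 450 exactly → divisible by 4
1800 ÷ 100 = 18 exactly → divisible by 100
1800 ÷ 400 = 4 remainder 200 → not divisible by 400
Divisible by 100 but not by 400 → not a leap year


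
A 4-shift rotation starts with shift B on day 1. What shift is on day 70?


Shift C

Shifts: A, B, C, D
Start: B (index 1)
Day 70: (1 + 70 - 1) mod 4
= 70 mod 4
= 2
Index 2 → shift C


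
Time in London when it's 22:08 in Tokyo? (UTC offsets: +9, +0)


Time difference = UTC+0 - UTC+9 = -9 hours
New hour = (22 -9) mod 24
= 13 mod 24 = 13
Minutes unchanged → 13:08

13:08


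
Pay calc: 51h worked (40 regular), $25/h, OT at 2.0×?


Regular: 40h × $25 = $1000.00
Overtime: 51 - 40 = 11h
OT pay: 11h × $25 × 2.0 = $550.00
Total = $1000.00 + $550.00 = $1550.00

$1550.00


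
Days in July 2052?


Month: July (month 7)
July has 31 days

31 days


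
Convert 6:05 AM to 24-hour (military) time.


Input: 6:05 AM
AM hour stays: 6

06:05


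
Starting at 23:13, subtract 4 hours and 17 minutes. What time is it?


18:56

Start: 1393 minutes from midnight
Subtract: 257 minutes
Remaining: 1393 - 257 = 1136
Hours: 18, Minutes: 56


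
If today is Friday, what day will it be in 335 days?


Thursday

Start: Friday (index 4)
(4 + 335) mod 7
= 339 mod 7
= 3
Index 3 → Thursday


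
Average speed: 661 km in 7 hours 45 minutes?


Distance: 661 km
Time: 7h 45m = 465 min = 465/60 = 31/4 hours
Speed = 661 ÷ (31/4) = 661 × 4 / 31 = 2644/31 ≈ 85.3 km/h

85.3 km/h


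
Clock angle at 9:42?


39.0°

Hour hand = 9×30 + 42×0.5 = 291.0°
Minute hand = 42×6 = 252°
Difference = |291.0 - 252| = 39.0°


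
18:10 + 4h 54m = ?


23:04

Start: 1090 minutes from midnight
Add: 294 minutes
Total: 1384 minutes
Hours: 1384 ÷ 60 = 23 remainder 4


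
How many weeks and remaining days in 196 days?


28 weeks 0 days

Weeks: 196 ÷ 7 = 28 remainder 0


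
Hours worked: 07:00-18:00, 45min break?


10h 15m (615 minutes)

Total time = (18×60+0) - (7×60+0)
= 1080 - 420 = 660 min
Minus break: 660 - 45 = 615 min
= 10h 15m


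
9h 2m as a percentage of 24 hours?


0.3764 (37.64%)

Total minutes: 9×60 + 2 = 542
Day = 24×60 = 1440 minutes
Fraction = 542/1440 ≈ 0.3764
As a percentage: 542/1440 × 100 ≈ 37.64%


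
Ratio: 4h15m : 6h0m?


Duration 1: 255 minutes
Duration 2: 360 minutes
Ratio = 255:360
GCD = 15
Simplified = 17:24
As a decimal: 17/24 ≈ 0.71

17:24 (0.71)


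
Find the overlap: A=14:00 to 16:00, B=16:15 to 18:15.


Meeting A: 840-960 (in minutes from midnight)
Meeting B: 975-1095
Overlap start = max(840, 975) = 975
Overlap end = min(960, 1095) = 960
Overlap = max(0, 960 - 975) = 0 min

0 minutes


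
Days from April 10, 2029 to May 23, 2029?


From April 10, 2029 to May 23, 2029
Rest of April 2029: 30 - 10 = 20
Days into May 2029: 23
Total = 20 + 23 = 43 days

43 days


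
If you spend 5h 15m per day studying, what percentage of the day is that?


Time: 315 minutes
Day: 1440 minutes
Percentage = (315/1440) × 100 ≈ 21.9%

21.9%


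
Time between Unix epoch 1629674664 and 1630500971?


Difference = 1630500971 - 1629674664 = 826307 seconds
In hours: 826307 / 3600 ≈ 229.5
In days: 826307 / 86400 ≈ 9.56

826307 seconds (229.5 hours / 9.56 days)


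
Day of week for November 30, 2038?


Tuesday

Zeller's congruence:
q=30, m=11, k=38, j=20
h = (30 + ⌊13×12/5⌋ + 38 + ⌊38/4⌋ + ⌊20/4⌋ - 2×20) mod 7
= (30 + 31 + 38 + 9 + 5 - 40) mod 7
= 73 mod 7 = 3
h=3 → Tuesday


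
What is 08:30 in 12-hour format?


8:30 AM

Hour: 8
8 < 12 → AM


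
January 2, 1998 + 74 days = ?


Start: January 2, 1998
Add 74 days
January 2 → February 1: 31 - 2 + 1 = 30 days (74 - 30 = 44 left)
February 1 → March 1: 28 - 1 + 1 = 28 days (44 - 28 = 16 left)
March 1 + 16 = March 17, 1998

March 17, 1998


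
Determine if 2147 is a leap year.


No

Rules: divisible by 4 AND (not by 100 OR by 400)
2147 ÷ 4 = 536 remainder 3 → not divisible by 4
Not divisible by 4 → not a leap year


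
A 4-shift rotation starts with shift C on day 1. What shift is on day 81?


Shift C

Shifts: A, B, C, D
Start: C (index 2)
Day 81: (2 + 81 - 1) mod 4
= 82 mod 4
= 2
Index 2 → shift C


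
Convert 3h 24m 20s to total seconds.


Hours: 3 × 3600 = 10800
Minutes: 24 × 60 = 1440
Seconds: 20
Total = 10800 + 1440 + 20 = 12260

12260 seconds


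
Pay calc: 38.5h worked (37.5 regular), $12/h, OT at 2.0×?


Regular: 37.5h × $12 = $450.00
Overtime: 38.5 - 37.5 = 1.0h
OT pay: 1.0h × $12 × 2.0 = $24.00
Total = $450.00 + $24.00 = $474.00

$474.00


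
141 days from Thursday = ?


Friday

Start: Thursday (index 3)
(3 + 141) mod 7
= 144 mod 7
= 4
Index 4 → Friday


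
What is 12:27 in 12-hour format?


Hour: 12
12 → 12 PM (noon)

12:27 PM


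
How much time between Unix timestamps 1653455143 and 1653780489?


Difference = 1653780489 - 1653455143 = 325346 seconds
In hours: 325346 / 3600 ≈ 90.4
In days: 325346 / 86400 ≈ 3.77

325346 seconds (90.4 hours / 3.77 days)


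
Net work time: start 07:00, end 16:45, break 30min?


9h 15m (555 minutes)

Total time = (16×60+45) - (7×60+0)
= 1005 - 420 = 585 min
Minus break: 585 - 30 = 555 min
= 9h 15m


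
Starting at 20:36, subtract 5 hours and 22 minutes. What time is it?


15:14

Start: 1236 minutes from midnight
Subtract: 322 minutes
Remaining: 1236 - 322 = 914
Hours: 15, Minutes: 14


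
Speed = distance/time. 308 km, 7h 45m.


39.7 km/h

Distance: 308 km
Time: 7h 45m = 465 min = 465/60 = 31/4 hours
Speed = 308 ÷ (31/4) = 308 × 4 / 31 = 1232/31 ≈ 39.7 km/h


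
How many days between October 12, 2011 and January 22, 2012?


102 days

From October 12, 2011 to January 22, 2012
Rest of October 2011: 31 - 12 = 19
Full months: November 30, December 31
Days into January 2012: 22
Total = 19 + 30 + 31 + 22 = 102 days


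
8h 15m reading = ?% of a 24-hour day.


34.4%

Time: 495 minutes
Day: 1440 minutes
Percentage = (495/1440) × 100 ≈ 34.4%


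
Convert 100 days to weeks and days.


Weeks: 100 ÷ 7 = 14 remainder 2

14 weeks 2 days


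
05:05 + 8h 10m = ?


13:15

Start: 305 minutes from midnight
Add: 490 minutes
Total: 795 minutes
Hours: 795 ÷ 60 = 13 remainder 15


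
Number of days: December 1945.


Month: December (month 12)
December has 31 days

31 days


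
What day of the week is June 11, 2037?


Thursday

Zeller's congruence:
q=11, m=6, k=37, j=20
h = (11 + ⌊13×7/5⌋ + 37 + ⌊37/4⌋ + ⌊20/4⌋ - 2×20) mod 7
= (11 + 18 + 37 + 9 + 5 - 40) mod 7
= 40 mod 7 = 5
h=5 → Thursday


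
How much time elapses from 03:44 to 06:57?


End time in minutes: 6×60 + 57 = 417
Start time in minutes: 3×60 + 44 = 224
Difference = 417 - 224 = 193 minutes
= 3 hours 13 minutes

3h 13m


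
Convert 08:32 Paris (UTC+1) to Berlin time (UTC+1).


08:32

Time difference = UTC+1 - UTC+1 = +0 hours
New hour = (8 + 0) mod 24
= 8 mod 24 = 8
Minutes unchanged → 08:32


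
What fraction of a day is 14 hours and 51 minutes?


0.6188 (61.88%)

Total minutes: 14×60 + 51 = 891
Day = 24×60 = 1440 minutes
Fraction = 891/1440 ≈ 0.6188
As a percentage: 891/1440 × 100 ≈ 61.88%


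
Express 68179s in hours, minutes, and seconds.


Hours: 68179 ÷ 3600 = 18 remainder 3379
Minutes: 3379 ÷ 60 = 56 remainder 19
Seconds: 19

18h 56m 19s


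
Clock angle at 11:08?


Hour hand = 11×30 + 8×0.5 = 334.0°
Minute hand = 8×6 = 48°
Difference = |334.0 - 48| = 286.0°
Since > 180°: 360 - 286.0 = 74.0°

74.0°


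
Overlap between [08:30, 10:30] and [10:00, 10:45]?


30 minutes

Meeting A: 510-630 (in minutes from midnight)
Meeting B: 600-645
Overlap start = max(510, 600) = 600
Overlap end = min(630, 645) = 630
Overlap = max(0, 630 - 600) = 30 min


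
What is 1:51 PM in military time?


13:51

Input: 1:51 PM
PM: 1 + 12 = 13


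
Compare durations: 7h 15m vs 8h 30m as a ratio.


29:34 (0.85)

Duration 1: 435 minutes
Duration 2: 510 minutes
Ratio = 435:510
GCD = 15
Simplified = 29:34
As a decimal: 29/34 ≈ 0.85


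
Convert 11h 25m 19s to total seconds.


Hours: 11 × 3600 = 39600
Minutes: 25 × 60 = 1500
Seconds: 19
Total = 39600 + 1500 + 19 = 41119

41119 seconds


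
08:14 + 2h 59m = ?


11:13

Start: 494 minutes from midnight
Add: 179 minutes
Total: 673 minutes
Hours: 673 ÷ 60 = 11 remainder 13


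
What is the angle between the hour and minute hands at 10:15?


142.5°

Hour hand = 10×30 + 15×0.5 = 307.5°
Minute hand = 15×6 = 90°
Difference = |307.5 - 90| = 217.5°
Since > 180°: 360 - 217.5 = 142.5°


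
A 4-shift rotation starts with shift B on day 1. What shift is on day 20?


Shift A

Shifts: A, B, C, D
Start: B (index 1)
Day 20: (1 + 20 - 1) mod 4
= 20 mod 4
= 0
Index 0 → shift A


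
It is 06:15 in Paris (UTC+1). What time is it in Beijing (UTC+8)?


13:15

Time difference = UTC+8 - UTC+1 = +7 hours
New hour = (6 + 7) mod 24
= 13 mod 24 = 13
Minutes unchanged → 13:15


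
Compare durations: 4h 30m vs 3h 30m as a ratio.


Duration 1: 270 minutes
Duration 2: 210 minutes
Ratio = 270:210
GCD = 30
Simplified = 9:7
As a decimal: 9/7 ≈ 1.29

9:7 (1.29)


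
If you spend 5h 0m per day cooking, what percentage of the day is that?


20.8%

Time: 300 minutes
Day: 1440 minutes
Percentage = (300/1440) × 100 ≈ 20.8%


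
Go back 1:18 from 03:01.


01:43

Start: 181 minutes from midnight
Subtract: 78 minutes
Remaining: 181 - 78 = 103
Hours: 1, Minutes: 43


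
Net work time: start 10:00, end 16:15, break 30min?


5h 45m (345 minutes)

Total time = (16×60+15) - (10×60+0)
= 975 - 600 = 375 min
Minus break: 375 - 30 = 345 min
= 5h 45m


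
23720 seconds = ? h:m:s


Hours: 23720 ÷ 3600 = 6 remainder 2120
Minutes: 2120 ÷ 60 = 35 remainder 20
Seconds: 20

6h 35m 20s


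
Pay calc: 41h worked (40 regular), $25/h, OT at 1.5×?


Regular: 40h × $25 = $1000.00
Overtime: 41 - 40 = 1h
OT pay: 1h × $25 × 1.5 = $37.50
Total = $1000.00 + $37.50 = $1037.50

$1037.50


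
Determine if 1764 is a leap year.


Rules: divisible by 4 AND (not by 100 OR by 400)
1764 ÷ 4 = 441 exactly → divisible by 4
1764 ÷ 100 = 17 remainder 64 → not divisible by 100
Divisible by 4 but not by 100 → leap year

Yes


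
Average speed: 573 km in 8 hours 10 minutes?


70.2 km/h

Distance: 573 km
Time: 8h 10m = 490 min = 490/60 = 49/6 hours
Speed = 573 ÷ (49/6) = 573 × 6 / 49 = 3438/49 ≈ 70.2 km/h


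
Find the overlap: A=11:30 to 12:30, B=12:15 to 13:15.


15 minutes

Meeting A: 690-750 (in minutes from midnight)
Meeting B: 735-795
Overlap start = max(690, 735) = 735
Overlap end = min(750, 795) = 750
Overlap = max(0, 750 - 735) = 15 min


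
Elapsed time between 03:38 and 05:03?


End time in minutes: 5×60 + 3 = 303
Start time in minutes: 3×60 + 38 = 218
Difference = 303 - 218 = 85 minutes
= 1 hours 25 minutes

1h 25m


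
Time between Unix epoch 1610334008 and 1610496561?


Difference = 1610496561 - 1610334008 = 162553 seconds
In hours: 162553 / 3600 ≈ 45.2
In days: 162553 / 86400 ≈ 1.88

162553 seconds (45.2 hours / 1.88 days)


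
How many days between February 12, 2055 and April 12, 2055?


59 days

From February 12, 2055 to April 12, 2055
Rest of February 2055: 28 - 12 = 16
Full months: March 31
Days into April 2055: 12
Total = 16 + 31 + 12 = 59 days


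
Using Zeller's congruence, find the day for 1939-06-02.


Friday

Zeller's congruence:
q=2, m=6, k=39, j=19
h = (2 + ⌊13×7/5⌋ + 39 + ⌊39/4⌋ + ⌊19/4⌋ - 2×19) mod 7
= (2 + 18 + 39 + 9 + 4 - 38) mod 7
= 34 mod 7 = 6
h=6 → Friday


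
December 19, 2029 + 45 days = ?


Start: December 19, 2029
Add 45 days
December 19 → January 1: 31 - 19 + 1 = 13 days (45 - 13 = 32 left)
January 1 → February 1: 31 - 1 + 1 = 31 days (32 - 31 = 1 left)
February 1 + 1 = February 2, 2030

February 2, 2030


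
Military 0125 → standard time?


Hour: 1
1 < 12 → AM

1:25 AM


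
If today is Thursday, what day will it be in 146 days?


Start: Thursday (index 3)
(3 + 146) mod 7
= 149 mod 7
= 2
Index 2 → Wednesday

Wednesday


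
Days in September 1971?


Month: September (month 9)
September has 30 days

30 days


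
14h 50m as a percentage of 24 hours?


0.6181 (61.81%)

Total minutes: 14×60 + 50 = 890
Day = 24×60 = 1440 minutes
Fraction = 890/1440 ≈ 0.6181
As a percentage: 890/1440 × 100 ≈ 61.81%


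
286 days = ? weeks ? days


40 weeks 6 days

Weeks: 286 ÷ 7 = 40 remainder 6


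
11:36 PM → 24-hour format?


Input: 11:36 PM
PM: 11 + 12 = 23

23:36


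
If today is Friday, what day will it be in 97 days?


Thursday

Start: Friday (index 4)
(4 + 97) mod 7
= 101 mod 7
= 3
Index 3 → Thursday


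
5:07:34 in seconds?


18454 seconds

Hours: 5 × 3600 = 18000
Minutes: 7 × 60 = 420
Seconds: 34
Total = 18000 + 420 + 34 = 18454


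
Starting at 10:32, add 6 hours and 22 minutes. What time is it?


16:54

Start: 632 minutes from midnight
Add: 382 minutes
Total: 1014 minutes
Hours: 1014 ÷ 60 = 16 remainder 54


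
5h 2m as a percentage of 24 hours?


Total minutes: 5×60 + 2 = 302
Day = 24×60 = 1440 minutes
Fraction = 302/1440 ≈ 0.2097
As a percentage: 302/1440 × 100 ≈ 20.97%

0.2097 (20.97%)


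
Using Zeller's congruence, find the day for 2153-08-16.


Thursday

Zeller's congruence:
q=16, m=8, k=53, j=21
h = (16 + ⌊13×9/5⌋ + 53 + ⌊53/4⌋ + ⌊21/4⌋ - 2×21) mod 7
= (16 + 23 + 53 + 13 + 5 - 42) mod 7
= 68 mod 7 = 5
h=5 → Thursday


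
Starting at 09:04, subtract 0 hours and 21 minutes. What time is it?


08:43

Start: 544 minutes from midnight
Subtract: 21 minutes
Remaining: 544 - 21 = 523
Hours: 8, Minutes: 43


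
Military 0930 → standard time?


9:30 AM

Hour: 9
9 < 12 → AM


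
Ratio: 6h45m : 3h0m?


Duration 1: 405 minutes
Duration 2: 180 minutes
Ratio = 405:180
GCD = 45
Simplified = 9:4
As a decimal: 9/4 = 2.25

9:4 (2.25)


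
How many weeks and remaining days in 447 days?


63 weeks 6 days

Weeks: 447 ÷ 7 = 63 remainder 6


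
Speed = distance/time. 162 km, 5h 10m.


Distance: 162 km
Time: 5h 10m = 310 min = 310/60 = 31/6 hours
Speed = 162 ÷ (31/6) = 162 × 6 / 31 = 972/31 ≈ 31.4 km/h

31.4 km/h


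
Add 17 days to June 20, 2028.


Start: June 20, 2028
Add 17 days
June 20 → July 1: 30 - 20 + 1 = 11 days (17 - 11 = 6 left)
July 1 + 6 = July 7, 2028

July 7, 2028


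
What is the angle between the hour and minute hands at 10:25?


162.5°

Hour hand = 10×30 + 25×0.5 = 312.5°
Minute hand = 25×6 = 150°
Difference = |312.5 - 150| = 162.5°


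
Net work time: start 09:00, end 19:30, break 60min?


Total time = (19×60+30) - (9×60+0)
= 1170 - 540 = 630 min
Minus break: 630 - 60 = 570 min
= 9h 30m

9h 30m (570 minutes)


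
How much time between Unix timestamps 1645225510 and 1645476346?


Difference = 1645476346 - 1645225510 = 250836 seconds
In hours: 250836 / 3600 ≈ 69.7
In days: 250836 / 86400 ≈ 2.90

250836 seconds (69.7 hours / 2.90 days)


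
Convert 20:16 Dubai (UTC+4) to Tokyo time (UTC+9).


Time difference = UTC+9 - UTC+4 = +5 hours
New hour = (20 + 5) mod 24
= 25 mod 24 = 1
Minutes unchanged → 01:16; 25 ≥ 24 → next day

01:16 (next day)


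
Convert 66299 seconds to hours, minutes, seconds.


Hours: 66299 ÷ 3600 = 18 remainder 1499
Minutes: 1499 ÷ 60 = 24 remainder 59
Seconds: 59

18h 24m 59s


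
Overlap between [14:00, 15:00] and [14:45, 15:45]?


Meeting A: 840-900 (in minutes from midnight)
Meeting B: 885-945
Overlap start = max(840, 885) = 885
Overlap end = min(900, 945) = 900
Overlap = max(0, 900 - 885) = 15 min

15 minutes


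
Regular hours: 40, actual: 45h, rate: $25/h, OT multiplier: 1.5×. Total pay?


$1187.50

Regular: 40h × $25 = $1000.00
Overtime: 45 - 40 = 5h
OT pay: 5h × $25 × 1.5 = $187.50
Total = $1000.00 + $187.50 = $1187.50


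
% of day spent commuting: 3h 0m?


12.5%

Time: 180 minutes
Day: 1440 minutes
Percentage = (180/1440) × 100 = 12.5%


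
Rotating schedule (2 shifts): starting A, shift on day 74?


Shift B

Shifts: A, B
Start: A (index 0)
Day 74: (0 + 74 - 1) mod 2
= 73 mod 2
= 1
Index 1 → shift B


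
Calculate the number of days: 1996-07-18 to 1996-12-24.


From July 18, 1996 to December 24, 1996
Rest of July 1996: 31 - 18 = 13
Full months: August 31, September 30, October 31, November 30
Days into December 1996: 24
Total = 13 + 31 + 30 + 31 + 30 + 24 = 159 days

159 days


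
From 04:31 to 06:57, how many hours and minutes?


2h 26m

End time in minutes: 6×60 + 57 = 417
Start time in minutes: 4×60 + 31 = 271
Difference = 417 - 271 = 146 minutes
= 2 hours 26 minutes


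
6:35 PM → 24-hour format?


Input: 6:35 PM
PM: 6 + 12 = 18

18:35


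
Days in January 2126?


Month: January (month 1)
January has 31 days

31 days


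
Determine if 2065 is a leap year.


No

Rules: divisible by 4 AND (not by 100 OR by 400)
2065 ÷ 4 = 516 remainder 1 → not divisible by 4
Not divisible by 4 → not a leap year


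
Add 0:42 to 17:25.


Start: 1045 minutes from midnight
Add: 42 minutes
Total: 1087 minutes
Hours: 1087 ÷ 60 = 18 remainder 7

18:07


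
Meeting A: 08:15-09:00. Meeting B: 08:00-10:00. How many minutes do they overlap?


45 minutes

Meeting A: 495-540 (in minutes from midnight)
Meeting B: 480-600
Overlap start = max(495, 480) = 495
Overlap end = min(540, 600) = 540
Overlap = max(0, 540 - 495) = 45 min


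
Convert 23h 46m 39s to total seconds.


85599 seconds

Hours: 23 × 3600 = 82800
Minutes: 46 × 60 = 2760
Seconds: 39
Total = 82800 + 2760 + 39 = 85599


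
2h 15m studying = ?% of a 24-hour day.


9.4%

Time: 135 minutes
Day: 1440 minutes
Percentage = (135/1440) × 100 ≈ 9.4%


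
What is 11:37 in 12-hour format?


11:37 AM

Hour: 11
11 < 12 → AM


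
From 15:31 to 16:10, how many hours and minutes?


End time in minutes: 16×60 + 10 = 970
Start time in minutes: 15×60 + 31 = 931
Difference = 970 - 931 = 39 minutes
= 0 hours 39 minutes

0h 39m


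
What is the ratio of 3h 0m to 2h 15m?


4:3 (1.33)

Duration 1: 180 minutes
Duration 2: 135 minutes
Ratio = 180:135
GCD = 45
Simplified = 4:3
As a decimal: 4/3 ≈ 1.33


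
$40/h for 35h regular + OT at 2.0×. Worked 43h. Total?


Regular: 35h × $40 = $1400.00
Overtime: 43 - 35 = 8h
OT pay: 8h × $40 × 2.0 = $640.00
Total = $1400.00 + $640.00 = $2040.00

$2040.00


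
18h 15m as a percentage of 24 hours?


Total minutes: 18×60 + 15 = 1095
Day = 24×60 = 1440 minutes
Fraction = 1095/1440 ≈ 0.7604
As a percentage: 1095/1440 × 100 ≈ 76.04%

0.7604 (76.04%)


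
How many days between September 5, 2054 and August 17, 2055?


346 days

From September 5, 2054 to August 17, 2055
Rest of September 2054: 30 - 5 = 25
Full months: October 31, November 30, December 31, January 31, February 2055 28, March 31, April 30, May 31, June 30, July 31
Days into August 2055: 17
Total = 25 + 31 + 30 + 31 + 31 + 28 + 31 + 30 + 31 + 30 + 31 + 17 = 346 days


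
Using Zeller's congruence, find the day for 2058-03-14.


Thursday

Zeller's congruence:
q=14, m=3, k=58, j=20
h = (14 + ⌊13×4/5⌋ + 58 + ⌊58/4⌋ + ⌊20/4⌋ - 2×20) mod 7
= (14 + 10 + 58 + 14 + 5 - 40) mod 7
= 61 mod 7 = 5
h=5 → Thursday


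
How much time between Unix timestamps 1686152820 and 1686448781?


295961 seconds (82.2 hours / 3.43 days)

Difference = 1686448781 - 1686152820 = 295961 seconds
In hours: 295961 / 3600 ≈ 82.2
In days: 295961 / 86400 ≈ 3.43


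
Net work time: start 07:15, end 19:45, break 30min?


12h 0m (720 minutes)

Total time = (19×60+45) - (7×60+15)
= 1185 - 435 = 750 min
Minus break: 750 - 30 = 720 min
= 12h 0m


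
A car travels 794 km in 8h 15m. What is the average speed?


Distance: 794 km
Time: 8h 15m = 495 min = 495/60 = 33/4 hours
Speed = 794 ÷ (33/4) = 794 × 4 / 33 = 3176/33 ≈ 96.2 km/h

96.2 km/h


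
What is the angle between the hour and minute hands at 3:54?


153.0°

Hour hand = 3×30 + 54×0.5 = 117.0°
Minute hand = 54×6 = 324°
Difference = |117.0 - 324| = 207.0°
Since > 180°: 360 - 207.0 = 153.0°


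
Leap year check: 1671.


Rules: divisible by 4 AND (not by 100 OR by 400)
1671 ÷ 4 = 417 remainder 3 → not divisible by 4
Not divisible by 4 → not a leap year

No


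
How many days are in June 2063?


30 days

Month: June (month 6)
June has 30 days


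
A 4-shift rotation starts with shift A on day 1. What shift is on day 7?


Shifts: A, B, C, D
Start: A (index 0)
Day 7: (0 + 7 - 1) mod 4
= 6 mod 4
= 2
Index 2 → shift C

Shift C


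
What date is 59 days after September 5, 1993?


November 3, 1993

Start: September 5, 1993
Add 59 days
September 5 → October 1: 30 - 5 + 1 = 26 days (59 - 26 = 33 left)
October 1 → November 1: 31 - 1 + 1 = 31 days (33 - 31 = 2 left)
November 1 + 2 = November 3, 1993


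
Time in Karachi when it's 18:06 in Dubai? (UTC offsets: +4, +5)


19:06

Time difference = UTC+5 - UTC+4 = +1 hours
New hour = (18 + 1) mod 24
= 19 mod 24 = 19
Minutes unchanged → 19:06


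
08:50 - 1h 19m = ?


Start: 530 minutes from midnight
Subtract: 79 minutes
Remaining: 530 - 79 = 451
Hours: 7, Minutes: 31

07:31


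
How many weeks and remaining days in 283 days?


Weeks: 283 ÷ 7 = 40 remainder 3

40 weeks 3 days


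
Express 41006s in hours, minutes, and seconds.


11h 23m 26s

Hours: 41006 ÷ 3600 = 11 remainder 1406
Minutes: 1406 ÷ 60 = 23 remainder 26
Seconds: 26


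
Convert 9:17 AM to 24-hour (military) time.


Input: 9:17 AM
AM hour stays: 9

09:17


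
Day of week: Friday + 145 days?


Start: Friday (index 4)
(4 + 145) mod 7
= 149 mod 7
= 2
Index 2 → Wednesday

Wednesday


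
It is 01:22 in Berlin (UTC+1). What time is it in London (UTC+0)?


00:22

Time difference = UTC+0 - UTC+1 = -1 hours
New hour = (1 -1) mod 24
= 0 mod 24 = 0
Minutes unchanged → 00:22


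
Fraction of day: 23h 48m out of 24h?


0.9917 (99.17%)

Total minutes: 23×60 + 48 = 1428
Day = 24×60 = 1440 minutes
Fraction = 1428/1440 ≈ 0.9917
As a percentage: 1428/1440 × 100 ≈ 99.17%


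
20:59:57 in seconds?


75597 seconds

Hours: 20 × 3600 = 72000
Minutes: 59 × 60 = 3540
Seconds: 57
Total = 72000 + 3540 + 57 = 75597


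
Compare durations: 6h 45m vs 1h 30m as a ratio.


9:2 (4.50)

Duration 1: 405 minutes
Duration 2: 90 minutes
Ratio = 405:90
GCD = 45
Simplified = 9:2
As a decimal: 9/2 = 4.50


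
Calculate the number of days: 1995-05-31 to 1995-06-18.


18 days

From May 31, 1995 to June 18, 1995
Rest of May 1995: 31 - 31 = 0
Days into June 1995: 18
Total = 0 + 18 = 18 days


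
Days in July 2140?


31 days

Month: July (month 7)
July has 31 days


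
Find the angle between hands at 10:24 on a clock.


168.0°

Hour hand = 10×30 + 24×0.5 = 312.0°
Minute hand = 24×6 = 144°
Difference = |312.0 - 144| = 168.0°


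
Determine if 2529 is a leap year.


Rules: divisible by 4 AND (not by 100 OR by 400)
2529 ÷ 4 = 632 remainder 1 → not divisible by 4
Not divisible by 4 → not a leap year

No


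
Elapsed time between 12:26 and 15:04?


End time in minutes: 15×60 + 4 = 904
Start time in minutes: 12×60 + 26 = 746
Difference = 904 - 746 = 158 minutes
= 2 hours 38 minutes

2h 38m


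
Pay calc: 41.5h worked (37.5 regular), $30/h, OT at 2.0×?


Regular: 37.5h × $30 = $1125.00
Overtime: 41.5 - 37.5 = 4.0h
OT pay: 4.0h × $30 × 2.0 = $240.00
Total = $1125.00 + $240.00 = $1365.00

$1365.00


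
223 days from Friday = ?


Start: Friday (index 4)
(4 + 223) mod 7
= 227 mod 7
= 3
Index 3 → Thursday

Thursday


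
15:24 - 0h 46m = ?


14:38

Start: 924 minutes from midnight
Subtract: 46 minutes
Remaining: 924 - 46 = 878
Hours: 14, Minutes: 38


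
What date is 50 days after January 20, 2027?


Start: January 20, 2027
Add 50 days
January 20 → February 1: 31 - 20 + 1 = 12 days (50 - 12 = 38 left)
February 1 → March 1: 28 - 1 + 1 = 28 days (38 - 28 = 10 left)
March 1 + 10 = March 11, 2027

March 11, 2027


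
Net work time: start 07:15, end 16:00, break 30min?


Total time = (16×60+0) - (7×60+15)
= 960 - 435 = 525 min
Minus break: 525 - 30 = 495 min
= 8h 15m

8h 15m (495 minutes)


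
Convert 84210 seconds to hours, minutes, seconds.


23h 23m 30s

Hours: 84210 ÷ 3600 = 23 remainder 1410
Minutes: 1410 ÷ 60 = 23 remainder 30
Seconds: 30


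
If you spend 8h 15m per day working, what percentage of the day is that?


34.4%

Time: 495 minutes
Day: 1440 minutes
Percentage = (495/1440) × 100 ≈ 34.4%


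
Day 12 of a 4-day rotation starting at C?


Shifts: A, B, C, D
Start: C (index 2)
Day 12: (2 + 12 - 1) mod 4
= 13 mod 4
= 1
Index 1 → shift B

Shift B


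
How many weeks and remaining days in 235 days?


Weeks: 235 ÷ 7 = 33 remainder 4

33 weeks 4 days


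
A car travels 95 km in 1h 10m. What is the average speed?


Distance: 95 km
Time: 1h 10m = 70 min = 70/60 = 7/6 hours
Speed = 95 ÷ (7/6) = 95 × 6 / 7 = 570/7 ≈ 81.4 km/h

81.4 km/h


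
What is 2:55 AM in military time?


Input: 2:55 AM
AM hour stays: 2

02:55


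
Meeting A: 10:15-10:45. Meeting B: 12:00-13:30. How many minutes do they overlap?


Meeting A: 615-645 (in minutes from midnight)
Meeting B: 720-810
Overlap start = max(615, 720) = 720
Overlap end = min(645, 810) = 645
Overlap = max(0, 645 - 720) = 0 min

0 minutes


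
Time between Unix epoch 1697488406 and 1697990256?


501850 seconds (139.4 hours / 5.81 days)

Difference = 1697990256 - 1697488406 = 501850 seconds
In hours: 501850 / 3600 ≈ 139.4
In days: 501850 / 86400 ≈ 5.81


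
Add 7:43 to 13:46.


Start: 826 minutes from midnight
Add: 463 minutes
Total: 1289 minutes
Hours: 1289 ÷ 60 = 21 remainder 29

21:29


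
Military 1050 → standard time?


Hour: 10
10 < 12 → AM

10:50 AM


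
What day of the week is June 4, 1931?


Thursday

Zeller's congruence:
q=4, m=6, k=31, j=19
h = (4 + ⌊13×7/5⌋ + 31 + ⌊31/4⌋ + ⌊19/4⌋ - 2×19) mod 7
= (4 + 18 + 31 + 7 + 4 - 38) mod 7
= 26 mod 7 = 5
h=5 → Thursday


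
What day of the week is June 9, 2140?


Thursday

Zeller's congruence:
q=9, m=6, k=40, j=21
h = (9 + ⌊13×7/5⌋ + 40 + ⌊40/4⌋ + ⌊21/4⌋ - 2×21) mod 7
= (9 + 18 + 40 + 10 + 5 - 42) mod 7
= 40 mod 7 = 5
h=5 → Thursday


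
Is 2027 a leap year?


Rules: divisible by 4 AND (not by 100 OR by 400)
2027 ÷ 4 = 506 remainder 3 → not divisible by 4
Not divisible by 4 → not a leap year

No


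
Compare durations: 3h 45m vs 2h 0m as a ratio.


15:8 (1.88)

Duration 1: 225 minutes
Duration 2: 120 minutes
Ratio = 225:120
GCD = 15
Simplified = 15:8
As a decimal: 15/8 ≈ 1.88


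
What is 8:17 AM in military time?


08:17

Input: 8:17 AM
AM hour stays: 8


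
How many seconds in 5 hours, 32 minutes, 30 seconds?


Hours: 5 × 3600 = 18000
Minutes: 32 × 60 = 1920
Seconds: 30
Total = 18000 + 1920 + 30 = 19950

19950 seconds


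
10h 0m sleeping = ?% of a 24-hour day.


Time: 600 minutes
Day: 1440 minutes
Percentage = (600/1440) × 100 ≈ 41.7%

41.7%


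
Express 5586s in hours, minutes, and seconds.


Hours: 5586 ÷ 3600 = 1 remainder 1986
Minutes: 1986 ÷ 60 = 33 remainder 6
Seconds: 6

1h 33m 6s


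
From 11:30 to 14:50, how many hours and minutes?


3h 20m

End time in minutes: 14×60 + 50 = 890
Start time in minutes: 11×60 + 30 = 690
Difference = 890 - 690 = 200 minutes
= 3 hours 20 minutes


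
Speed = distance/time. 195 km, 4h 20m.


Distance: 195 km
Time: 4h 20m = 260 min = 260/60 = 13/3 hours
Speed = 195 ÷ (13/3) = 195 × 3 / 13 = 585/13 = 45.0 km/h

45.0 km/h


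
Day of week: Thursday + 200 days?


Start: Thursday (index 3)
(3 + 200) mod 7
= 203 mod 7
= 0
Index 0 → Monday

Monday


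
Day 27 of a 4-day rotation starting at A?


Shift C

Shifts: A, B, C, D
Start: A (index 0)
Day 27: (0 + 27 - 1) mod 4
= 26 mod 4
= 2
Index 2 → shift C


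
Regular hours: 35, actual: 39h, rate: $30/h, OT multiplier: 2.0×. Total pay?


$1290.00

Regular: 35h × $30 = $1050.00
Overtime: 39 - 35 = 4h
OT pay: 4h × $30 × 2.0 = $240.00
Total = $1050.00 + $240.00 = $1290.00


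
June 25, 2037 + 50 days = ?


August 14, 2037

Start: June 25, 2037
Add 50 days
June 25 → July 1: 30 - 25 + 1 = 6 days (50 - 6 = 44 left)
July 1 → August 1: 31 - 1 + 1 = 31 days (44 - 31 = 13 left)
August 1 + 13 = August 14, 2037


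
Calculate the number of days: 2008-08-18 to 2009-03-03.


197 days

From August 18, 2008 to March 3, 2009
Rest of August 2008: 31 - 18 = 13
Full months: September 30, October 31, November 30, December 31, January 31, February 2009 28
Days into March 2009: 3
Total = 13 + 30 + 31 + 30 + 31 + 31 + 28 + 3 = 197 days


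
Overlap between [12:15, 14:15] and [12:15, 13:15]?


60 minutes

Meeting A: 735-855 (in minutes from midnight)
Meeting B: 735-795
Overlap start = max(735, 735) = 735
Overlap end = min(855, 795) = 795
Overlap = max(0, 795 - 735) = 60 min


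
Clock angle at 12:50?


85.0°

Hour hand (12 ≡ 0 on the dial): 0×30 + 50×0.5 = 25.0°
Minute hand = 50×6 = 300°
Difference = |25.0 - 300| = 275.0°
Since > 180°: 360 - 275.0 = 85.0°


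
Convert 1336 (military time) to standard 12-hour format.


Hour: 13
13 - 12 = 1 → PM

1:36 PM


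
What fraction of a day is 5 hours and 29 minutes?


0.2285 (22.85%)

Total minutes: 5×60 + 29 = 329
Day = 24×60 = 1440 minutes
Fraction = 329/1440 ≈ 0.2285
As a percentage: 329/1440 × 100 ≈ 22.85%


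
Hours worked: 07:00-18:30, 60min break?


10h 30m (630 minutes)

Total time = (18×60+30) - (7×60+0)
= 1110 - 420 = 690 min
Minus break: 690 - 60 = 630 min
= 10h 30m


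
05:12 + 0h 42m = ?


Start: 312 minutes from midnight
Add: 42 minutes
Total: 354 minutes
Hours: 354 ÷ 60 = 5 remainder 54

05:54


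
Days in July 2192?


31 days

Month: July (month 7)
July has 31 days


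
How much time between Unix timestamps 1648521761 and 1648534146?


Difference = 1648534146 - 1648521761 = 12385 seconds
In hours: 12385 / 3600 ≈ 3.4
In days: 12385 / 86400 ≈ 0.14

12385 seconds (3.4 hours / 0.14 days)


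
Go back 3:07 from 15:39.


Start: 939 minutes from midnight
Subtract: 187 minutes
Remaining: 939 - 187 = 752
Hours: 12, Minutes: 32

12:32


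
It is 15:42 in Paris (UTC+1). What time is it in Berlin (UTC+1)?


15:42

Time difference = UTC+1 - UTC+1 = +0 hours
New hour = (15 + 0) mod 24
= 15 mod 24 = 15
Minutes unchanged → 15:42


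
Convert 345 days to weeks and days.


Weeks: 345 ÷ 7 = 49 remainder 2

49 weeks 2 days


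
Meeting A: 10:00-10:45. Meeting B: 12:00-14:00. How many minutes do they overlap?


Meeting A: 600-645 (in minutes from midnight)
Meeting B: 720-840
Overlap start = max(600, 720) = 720
Overlap end = min(645, 840) = 645
Overlap = max(0, 645 - 720) = 0 min

0 minutes


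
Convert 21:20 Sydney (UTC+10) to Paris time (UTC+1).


Time difference = UTC+1 - UTC+10 = -9 hours
New hour = (21 -9) mod 24
= 12 mod 24 = 12
Minutes unchanged → 12:20

12:20


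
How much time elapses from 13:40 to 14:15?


0h 35m

End time in minutes: 14×60 + 15 = 855
Start time in minutes: 13×60 + 40 = 820
Difference = 855 - 820 = 35 minutes
= 0 hours 35 minutes


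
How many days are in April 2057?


30 days

Month: April (month 4)
April has 30 days


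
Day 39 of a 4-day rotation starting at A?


Shift C

Shifts: A, B, C, D
Start: A (index 0)
Day 39: (0 + 39 - 1) mod 4
= 38 mod 4
= 2
Index 2 → shift C


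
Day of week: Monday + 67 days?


Friday

Start: Monday (index 0)
(0 + 67) mod 7
= 67 mod 7
= 4
Index 4 → Friday


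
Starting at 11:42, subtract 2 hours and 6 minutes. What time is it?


09:36

Start: 702 minutes from midnight
Subtract: 126 minutes
Remaining: 702 - 126 = 576
Hours: 9, Minutes: 36


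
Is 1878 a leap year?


Rules: divisible by 4 AND (not by 100 OR by 400)
1878 ÷ 4 = 469 remainder 2 → not divisible by 4
Not divisible by 4 → not a leap year

No


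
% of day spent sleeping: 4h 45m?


Time: 285 minutes
Day: 1440 minutes
Percentage = (285/1440) × 100 ≈ 19.8%

19.8%


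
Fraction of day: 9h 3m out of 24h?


Total minutes: 9×60 + 3 = 543
Day = 24×60 = 1440 minutes
Fraction = 543/1440 ≈ 0.3771
As a percentage: 543/1440 × 100 ≈ 37.71%

0.3771 (37.71%)


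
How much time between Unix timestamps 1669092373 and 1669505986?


413613 seconds (114.9 hours / 4.79 days)

Difference = 1669505986 - 1669092373 = 413613 seconds
In hours: 413613 / 3600 ≈ 114.9
In days: 413613 / 86400 ≈ 4.79


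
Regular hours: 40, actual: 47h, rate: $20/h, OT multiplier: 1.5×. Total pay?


$1010.00

Regular: 40h × $20 = $800.00
Overtime: 47 - 40 = 7h
OT pay: 7h × $20 × 1.5 = $210.00
Total = $800.00 + $210.00 = $1010.00


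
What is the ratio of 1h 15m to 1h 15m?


Duration 1: 75 minutes
Duration 2: 75 minutes
Ratio = 75:75
GCD = 75
Simplified = 1:1
As a decimal: 1/1 = 1.00

1:1 (1.00)


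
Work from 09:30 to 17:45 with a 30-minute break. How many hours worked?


7h 45m (465 minutes)

Total time = (17×60+45) - (9×60+30)
= 1065 - 570 = 495 min
Minus break: 495 - 30 = 465 min
= 7h 45m


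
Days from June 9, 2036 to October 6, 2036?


From June 9, 2036 to October 6, 2036
Rest of June 2036: 30 - 9 = 21
Full months: July 31, August 31, September 30
Days into October 2036: 6
Total = 21 + 31 + 31 + 30 + 6 = 119 days

119 days


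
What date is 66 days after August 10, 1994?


Start: August 10, 1994
Add 66 days
August 10 → September 1: 31 - 10 + 1 = 22 days (66 - 22 = 44 left)
September 1 → October 1: 30 - 1 + 1 = 30 days (44 - 30 = 14 left)
October 1 + 14 = October 15, 1994

October 15, 1994


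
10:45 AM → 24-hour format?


Input: 10:45 AM
AM hour stays: 10

10:45


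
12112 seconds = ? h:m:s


3h 21m 52s

Hours: 12112 ÷ 3600 = 3 remainder 1312
Minutes: 1312 ÷ 60 = 21 remainder 52
Seconds: 52


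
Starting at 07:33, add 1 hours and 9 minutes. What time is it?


08:42

Start: 453 minutes from midnight
Add: 69 minutes
Total: 522 minutes
Hours: 522 ÷ 60 = 8 remainder 42
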